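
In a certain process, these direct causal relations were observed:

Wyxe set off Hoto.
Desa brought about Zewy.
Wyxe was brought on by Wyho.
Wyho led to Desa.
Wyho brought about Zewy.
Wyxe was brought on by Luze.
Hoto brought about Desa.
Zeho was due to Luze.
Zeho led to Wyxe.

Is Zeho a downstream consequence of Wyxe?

No

Wyxe leads to Hoto, Desa, Zewy; Zeho is not among them.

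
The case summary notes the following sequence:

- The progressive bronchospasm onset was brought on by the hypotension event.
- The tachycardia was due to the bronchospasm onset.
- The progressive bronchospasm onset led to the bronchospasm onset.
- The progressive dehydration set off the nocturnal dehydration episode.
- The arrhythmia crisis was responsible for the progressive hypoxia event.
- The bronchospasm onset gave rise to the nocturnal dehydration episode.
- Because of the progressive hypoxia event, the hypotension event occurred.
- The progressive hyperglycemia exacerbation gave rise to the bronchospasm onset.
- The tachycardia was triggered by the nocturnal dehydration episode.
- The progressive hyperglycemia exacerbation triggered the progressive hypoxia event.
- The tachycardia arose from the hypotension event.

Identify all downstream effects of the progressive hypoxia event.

the bronchospasm onset, the hypotension event, the nocturnal dehydration episode, the progressive bronchospasm onset, the tachycardia

Direct effects: the hypotension event.
2 steps out: the progressive bronchospasm onset, the tachycardia.
3 steps out: the bronchospasm onset.
4 steps out: the nocturnal dehydration episode.
Not reachable from it: the progressive hyperglycemia exacerbation, the arrhythmia crisis, the progressive dehydration.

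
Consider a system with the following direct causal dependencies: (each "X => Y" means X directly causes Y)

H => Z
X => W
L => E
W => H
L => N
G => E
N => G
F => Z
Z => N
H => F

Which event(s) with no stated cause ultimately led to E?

Tracing upstream from E: E ← G ← N ← Z ← H ← W ← X.
A separate upstream branch: E ← L.
Each of those chain origins has no stated cause.

L, X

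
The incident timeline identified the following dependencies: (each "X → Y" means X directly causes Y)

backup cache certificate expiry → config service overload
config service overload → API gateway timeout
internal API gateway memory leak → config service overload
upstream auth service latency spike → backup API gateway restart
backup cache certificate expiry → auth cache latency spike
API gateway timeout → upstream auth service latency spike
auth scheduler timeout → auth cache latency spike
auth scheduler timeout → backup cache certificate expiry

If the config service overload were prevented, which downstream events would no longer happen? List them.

Downstream of the config service overload: the API gateway timeout, the upstream auth service latency spike, the backup API gateway restart.

the API gateway timeout, the backup API gateway restart, the upstream auth service latency spike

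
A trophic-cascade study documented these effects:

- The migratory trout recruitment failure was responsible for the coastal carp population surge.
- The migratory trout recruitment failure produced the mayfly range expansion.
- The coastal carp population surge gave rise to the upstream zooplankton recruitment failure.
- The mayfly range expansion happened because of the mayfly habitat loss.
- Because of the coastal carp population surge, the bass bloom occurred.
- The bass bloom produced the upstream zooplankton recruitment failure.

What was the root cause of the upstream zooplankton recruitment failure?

Tracing upstream from the upstream zooplankton recruitment failure: the upstream zooplankton recruitment failure ← the coastal carp population surge ← the migratory trout recruitment failure.
The migratory trout recruitment failure has no stated cause, so it is the root.

the migratory trout recruitment failure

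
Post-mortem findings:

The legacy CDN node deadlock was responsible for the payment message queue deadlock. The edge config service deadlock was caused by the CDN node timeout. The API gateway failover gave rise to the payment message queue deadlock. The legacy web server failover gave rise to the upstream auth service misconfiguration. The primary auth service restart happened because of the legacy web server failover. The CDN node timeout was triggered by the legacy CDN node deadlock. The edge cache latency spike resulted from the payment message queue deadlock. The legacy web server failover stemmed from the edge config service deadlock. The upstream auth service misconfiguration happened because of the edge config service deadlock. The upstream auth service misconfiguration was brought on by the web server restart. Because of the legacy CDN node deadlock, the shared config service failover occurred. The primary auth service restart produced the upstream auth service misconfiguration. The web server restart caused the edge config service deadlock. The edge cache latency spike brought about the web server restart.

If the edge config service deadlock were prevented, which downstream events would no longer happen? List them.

the legacy web server failover, the primary auth service restart

Downstream of the edge config service deadlock: the legacy web server failover, the primary auth service restart, the upstream auth service misconfiguration.
Of those, still caused via another path: the upstream auth service misconfiguration.
The remainder have no surviving cause.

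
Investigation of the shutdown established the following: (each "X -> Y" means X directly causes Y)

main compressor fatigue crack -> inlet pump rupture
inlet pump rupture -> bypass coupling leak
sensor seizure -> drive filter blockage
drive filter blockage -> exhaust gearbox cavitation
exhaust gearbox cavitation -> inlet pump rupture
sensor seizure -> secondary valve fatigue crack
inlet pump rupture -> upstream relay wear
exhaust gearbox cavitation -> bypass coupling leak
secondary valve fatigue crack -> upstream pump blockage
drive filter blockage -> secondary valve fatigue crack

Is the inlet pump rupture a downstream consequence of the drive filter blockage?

There is a causal chain: the drive filter blockage → the exhaust gearbox cavitation → the inlet pump rupture.

Yes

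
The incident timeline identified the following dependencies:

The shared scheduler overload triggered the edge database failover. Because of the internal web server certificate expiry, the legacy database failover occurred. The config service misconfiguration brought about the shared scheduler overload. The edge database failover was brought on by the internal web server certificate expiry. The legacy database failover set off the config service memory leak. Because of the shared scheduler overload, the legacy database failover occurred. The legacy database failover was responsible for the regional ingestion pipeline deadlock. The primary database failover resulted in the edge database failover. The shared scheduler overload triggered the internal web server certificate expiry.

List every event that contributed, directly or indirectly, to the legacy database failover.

Immediate causes of the legacy database failover: the shared scheduler overload, the internal web server certificate expiry.
Further upstream: the config service misconfiguration.

the config service misconfiguration, the internal web server certificate expiry, the shared scheduler overload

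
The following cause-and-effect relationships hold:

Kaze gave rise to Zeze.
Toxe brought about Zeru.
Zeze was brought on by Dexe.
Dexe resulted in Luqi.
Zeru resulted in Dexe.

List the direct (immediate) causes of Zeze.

Upstream contributors include Toxe, Zeru, but only Dexe, Kaze feed directly into Zeze.

Dexe, Kaze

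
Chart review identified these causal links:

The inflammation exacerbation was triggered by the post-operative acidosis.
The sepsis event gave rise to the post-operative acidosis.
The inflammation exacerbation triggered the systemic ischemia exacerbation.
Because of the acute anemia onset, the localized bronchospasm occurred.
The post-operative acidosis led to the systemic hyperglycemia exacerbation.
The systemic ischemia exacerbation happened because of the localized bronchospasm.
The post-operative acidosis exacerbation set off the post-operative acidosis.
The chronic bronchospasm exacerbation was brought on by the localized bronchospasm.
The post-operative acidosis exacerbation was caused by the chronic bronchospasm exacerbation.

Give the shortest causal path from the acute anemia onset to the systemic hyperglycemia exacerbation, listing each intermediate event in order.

the acute anemia onset → the localized bronchospasm
the localized bronchospasm → the chronic bronchospasm exacerbation
the chronic bronchospasm exacerbation → the post-operative acidosis exacerbation
the post-operative acidosis exacerbation → the post-operative acidosis
the post-operative acidosis → the systemic hyperglycemia exacerbation
Length: 5 steps.

the acute anemia onset → the localized bronchospasm → the chronic bronchospasm exacerbation → the post-operative acidosis exacerbation → the post-operative acidosis → the systemic hyperglycemia exacerbation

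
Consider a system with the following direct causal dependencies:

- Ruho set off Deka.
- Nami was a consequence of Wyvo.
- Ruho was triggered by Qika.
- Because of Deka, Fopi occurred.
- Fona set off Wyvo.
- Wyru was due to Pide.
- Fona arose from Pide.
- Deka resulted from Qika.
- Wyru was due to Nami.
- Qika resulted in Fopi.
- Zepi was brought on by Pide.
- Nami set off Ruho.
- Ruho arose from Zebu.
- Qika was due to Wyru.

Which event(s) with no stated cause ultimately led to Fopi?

Pide, Zebu

Tracing upstream from Fopi: Fopi ← Qika ← Wyru ← Pide.
A separate upstream branch: Fopi ← Deka ← Ruho ← Zebu.
Each of those chain origins has no stated cause.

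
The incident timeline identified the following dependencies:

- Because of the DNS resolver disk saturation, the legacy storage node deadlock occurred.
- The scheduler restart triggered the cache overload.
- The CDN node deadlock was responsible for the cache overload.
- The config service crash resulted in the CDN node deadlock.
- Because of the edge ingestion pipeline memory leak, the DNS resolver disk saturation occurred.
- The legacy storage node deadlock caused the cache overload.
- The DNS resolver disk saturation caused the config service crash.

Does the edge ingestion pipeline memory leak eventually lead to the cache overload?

Yes

There is a causal chain: the edge ingestion pipeline memory leak → the DNS resolver disk saturation → the legacy storage node deadlock → the cache overload.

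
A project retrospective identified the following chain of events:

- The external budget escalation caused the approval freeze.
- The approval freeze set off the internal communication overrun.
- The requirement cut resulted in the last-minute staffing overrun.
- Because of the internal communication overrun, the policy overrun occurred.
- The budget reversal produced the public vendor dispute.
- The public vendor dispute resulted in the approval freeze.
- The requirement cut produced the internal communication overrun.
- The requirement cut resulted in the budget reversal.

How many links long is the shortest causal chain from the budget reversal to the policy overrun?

4

Shortest chain: the budget reversal → the public vendor dispute → the approval freeze → the internal communication overrun → the policy overrun.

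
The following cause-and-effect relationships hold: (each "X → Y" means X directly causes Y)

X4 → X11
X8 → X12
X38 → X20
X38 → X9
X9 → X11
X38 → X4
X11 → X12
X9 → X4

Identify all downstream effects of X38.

X11, X12, X20, X4, X9

Direct effects: X9, X4, X20.
2 steps out: X11.
3 steps out: X12.
Not reachable from it: X8.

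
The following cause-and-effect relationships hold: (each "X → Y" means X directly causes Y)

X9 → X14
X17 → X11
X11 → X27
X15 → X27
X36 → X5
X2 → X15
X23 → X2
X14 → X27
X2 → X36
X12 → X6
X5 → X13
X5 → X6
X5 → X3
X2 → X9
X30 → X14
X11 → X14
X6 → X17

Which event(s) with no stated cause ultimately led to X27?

Tracing upstream from X27: X27 ← X14 ← X30.
A separate upstream branch: X27 ← X15 ← X2 ← X23.
A separate upstream branch: X27 ← X11 ← X17 ← X6 ← X12.
Each of those chain origins has no stated cause.

X12, X23, X30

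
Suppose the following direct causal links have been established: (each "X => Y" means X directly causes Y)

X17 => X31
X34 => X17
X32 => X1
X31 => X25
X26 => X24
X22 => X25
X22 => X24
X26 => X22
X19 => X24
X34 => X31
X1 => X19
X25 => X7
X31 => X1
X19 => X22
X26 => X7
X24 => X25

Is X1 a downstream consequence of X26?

X26 leads to X22, X24, X25, X7; X1 is not among them.

No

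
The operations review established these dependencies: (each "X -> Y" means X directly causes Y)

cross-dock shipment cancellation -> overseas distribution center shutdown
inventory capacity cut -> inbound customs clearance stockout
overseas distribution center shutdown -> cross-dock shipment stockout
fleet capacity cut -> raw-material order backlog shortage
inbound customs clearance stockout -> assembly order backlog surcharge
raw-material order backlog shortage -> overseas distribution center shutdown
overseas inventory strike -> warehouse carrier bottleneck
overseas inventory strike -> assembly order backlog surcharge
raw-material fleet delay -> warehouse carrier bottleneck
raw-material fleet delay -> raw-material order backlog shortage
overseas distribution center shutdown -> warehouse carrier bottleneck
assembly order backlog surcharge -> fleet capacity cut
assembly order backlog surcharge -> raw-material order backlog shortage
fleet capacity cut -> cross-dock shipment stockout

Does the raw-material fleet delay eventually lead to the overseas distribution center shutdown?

Yes

There is a causal chain: the raw-material fleet delay → the raw-material order backlog shortage → the overseas distribution center shutdown.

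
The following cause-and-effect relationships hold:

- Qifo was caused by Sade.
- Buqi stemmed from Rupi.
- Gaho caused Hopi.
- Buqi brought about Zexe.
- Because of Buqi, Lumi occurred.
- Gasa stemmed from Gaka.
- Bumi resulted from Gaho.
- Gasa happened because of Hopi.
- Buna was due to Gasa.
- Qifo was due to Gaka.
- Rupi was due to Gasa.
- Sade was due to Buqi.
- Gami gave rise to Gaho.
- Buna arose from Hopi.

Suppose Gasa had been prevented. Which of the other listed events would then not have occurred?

Downstream of Gasa: Rupi, Buqi, Zexe, Sade, Lumi, Buna, Qifo.
Of those, still caused via another path: Buna, Qifo.
The remainder have no surviving cause.

Buqi, Lumi, Rupi, Sade, Zexe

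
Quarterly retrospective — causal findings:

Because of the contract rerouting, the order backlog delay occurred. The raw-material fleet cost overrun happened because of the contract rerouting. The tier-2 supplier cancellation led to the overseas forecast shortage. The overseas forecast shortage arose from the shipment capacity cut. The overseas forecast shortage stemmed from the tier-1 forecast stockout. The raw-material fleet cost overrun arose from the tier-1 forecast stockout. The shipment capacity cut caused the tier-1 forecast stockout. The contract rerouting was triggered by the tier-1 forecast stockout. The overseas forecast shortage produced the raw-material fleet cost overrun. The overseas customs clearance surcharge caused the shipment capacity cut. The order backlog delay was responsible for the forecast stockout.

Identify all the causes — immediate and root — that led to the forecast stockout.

the contract rerouting, the order backlog delay, the overseas customs clearance surcharge, the shipment capacity cut, the tier-1 forecast stockout

Immediate cause of the forecast stockout: the order backlog delay.
Further upstream: the overseas customs clearance surcharge, the shipment capacity cut, the tier-1 forecast stockout, the contract rerouting.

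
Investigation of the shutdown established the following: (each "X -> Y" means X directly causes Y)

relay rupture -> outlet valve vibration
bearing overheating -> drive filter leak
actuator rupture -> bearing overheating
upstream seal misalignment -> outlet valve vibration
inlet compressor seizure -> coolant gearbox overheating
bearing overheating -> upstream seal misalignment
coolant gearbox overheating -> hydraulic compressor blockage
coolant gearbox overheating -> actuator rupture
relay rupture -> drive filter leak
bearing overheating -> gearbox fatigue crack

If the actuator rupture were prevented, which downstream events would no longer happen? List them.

Downstream of the actuator rupture: the bearing overheating, the upstream seal misalignment, the drive filter leak, the gearbox fatigue crack, the outlet valve vibration.
Of those, still caused via another path: the drive filter leak, the outlet valve vibration.
The remainder have no surviving cause.

the bearing overheating, the gearbox fatigue crack, the upstream seal misalignment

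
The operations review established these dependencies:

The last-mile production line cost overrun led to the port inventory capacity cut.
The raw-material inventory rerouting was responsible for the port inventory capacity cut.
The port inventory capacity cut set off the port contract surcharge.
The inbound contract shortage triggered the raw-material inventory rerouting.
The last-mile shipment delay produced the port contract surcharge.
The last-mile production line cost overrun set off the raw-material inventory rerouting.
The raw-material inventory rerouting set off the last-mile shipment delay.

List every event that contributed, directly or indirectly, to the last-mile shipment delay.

the inbound contract shortage, the last-mile production line cost overrun, the raw-material inventory rerouting

Immediate cause of the last-mile shipment delay: the raw-material inventory rerouting.
Further upstream: the last-mile production line cost overrun, the inbound contract shortage.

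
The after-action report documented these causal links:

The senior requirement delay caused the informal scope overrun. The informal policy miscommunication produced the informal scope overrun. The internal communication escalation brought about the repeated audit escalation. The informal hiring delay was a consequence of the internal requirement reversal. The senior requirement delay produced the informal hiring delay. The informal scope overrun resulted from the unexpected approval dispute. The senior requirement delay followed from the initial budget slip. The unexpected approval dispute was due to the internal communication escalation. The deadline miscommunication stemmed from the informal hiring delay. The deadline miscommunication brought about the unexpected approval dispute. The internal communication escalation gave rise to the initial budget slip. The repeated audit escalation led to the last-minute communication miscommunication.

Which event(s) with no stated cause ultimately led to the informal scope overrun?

Tracing upstream from the informal scope overrun: the informal scope overrun ← the unexpected approval dispute ← the internal communication escalation.
A separate upstream branch: the informal scope overrun ← the unexpected approval dispute ← the deadline miscommunication ← the informal hiring delay ← the internal requirement reversal.
A separate upstream branch: the informal scope overrun ← the informal policy miscommunication.
Each of those chain origins has no stated cause.

the informal policy miscommunication, the internal communication escalation, the internal requirement reversal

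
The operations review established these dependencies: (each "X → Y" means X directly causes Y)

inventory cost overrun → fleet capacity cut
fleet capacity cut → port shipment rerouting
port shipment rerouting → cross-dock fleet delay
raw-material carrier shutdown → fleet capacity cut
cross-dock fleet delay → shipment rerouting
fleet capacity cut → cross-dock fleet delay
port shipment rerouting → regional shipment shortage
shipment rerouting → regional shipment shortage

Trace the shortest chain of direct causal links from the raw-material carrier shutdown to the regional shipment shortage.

the raw-material carrier shutdown → the fleet capacity cut → the port shipment rerouting → the regional shipment shortage

the raw-material carrier shutdown → the fleet capacity cut
the fleet capacity cut → the port shipment rerouting
the port shipment rerouting → the regional shipment shortage
Length: 3 steps.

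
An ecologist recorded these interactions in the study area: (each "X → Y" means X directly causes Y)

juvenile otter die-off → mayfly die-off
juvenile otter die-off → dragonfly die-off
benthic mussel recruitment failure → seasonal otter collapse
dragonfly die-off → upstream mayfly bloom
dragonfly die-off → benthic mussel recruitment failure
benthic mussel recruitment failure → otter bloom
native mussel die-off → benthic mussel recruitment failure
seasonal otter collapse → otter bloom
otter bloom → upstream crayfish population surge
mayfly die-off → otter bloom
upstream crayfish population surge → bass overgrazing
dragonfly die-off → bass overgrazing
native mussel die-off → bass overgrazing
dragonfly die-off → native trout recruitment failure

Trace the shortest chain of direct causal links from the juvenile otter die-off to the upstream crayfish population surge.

the juvenile otter die-off → the mayfly die-off
the mayfly die-off → the otter bloom
the otter bloom → the upstream crayfish population surge
Length: 3 steps.

the juvenile otter die-off → the mayfly die-off → the otter bloom → the upstream crayfish population surge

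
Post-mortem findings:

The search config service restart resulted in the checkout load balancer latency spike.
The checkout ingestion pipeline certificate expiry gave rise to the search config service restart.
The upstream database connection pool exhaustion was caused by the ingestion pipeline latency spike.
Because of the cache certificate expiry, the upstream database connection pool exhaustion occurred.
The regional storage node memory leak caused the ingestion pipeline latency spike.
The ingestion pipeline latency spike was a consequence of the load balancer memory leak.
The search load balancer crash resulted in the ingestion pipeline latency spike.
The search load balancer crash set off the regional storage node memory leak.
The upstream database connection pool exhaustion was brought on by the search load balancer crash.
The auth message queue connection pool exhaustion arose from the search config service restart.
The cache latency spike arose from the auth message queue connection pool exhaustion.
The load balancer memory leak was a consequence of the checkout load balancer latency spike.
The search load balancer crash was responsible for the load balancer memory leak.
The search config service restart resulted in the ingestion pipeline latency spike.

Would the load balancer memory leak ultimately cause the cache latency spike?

No

The load balancer memory leak leads to the ingestion pipeline latency spike, the upstream database connection pool exhaustion; the cache latency spike is not among them.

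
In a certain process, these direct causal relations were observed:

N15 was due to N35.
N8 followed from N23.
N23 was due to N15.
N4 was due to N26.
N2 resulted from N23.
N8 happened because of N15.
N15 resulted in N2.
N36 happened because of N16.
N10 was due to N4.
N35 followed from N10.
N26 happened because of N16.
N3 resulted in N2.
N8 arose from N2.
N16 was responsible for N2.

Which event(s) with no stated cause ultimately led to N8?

Tracing upstream from N8: N8 ← N2 ← N3.
A separate upstream branch: N8 ← N2 ← N16.
Each of those chain origins has no stated cause.

N16, N3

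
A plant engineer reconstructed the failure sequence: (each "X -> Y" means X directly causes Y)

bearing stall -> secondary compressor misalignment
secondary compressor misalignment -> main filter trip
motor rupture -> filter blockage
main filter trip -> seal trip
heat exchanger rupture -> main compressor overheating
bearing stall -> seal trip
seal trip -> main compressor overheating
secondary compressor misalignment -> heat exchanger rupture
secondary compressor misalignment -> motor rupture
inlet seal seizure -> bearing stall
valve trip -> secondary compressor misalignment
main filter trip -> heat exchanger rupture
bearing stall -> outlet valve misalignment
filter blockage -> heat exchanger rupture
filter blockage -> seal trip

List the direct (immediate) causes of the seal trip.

the bearing stall, the filter blockage, the main filter trip

Upstream contributors include the inlet seal seizure, the secondary compressor misalignment, the motor rupture, the valve trip, but only the bearing stall, the filter blockage, the main filter trip feed directly into the seal trip.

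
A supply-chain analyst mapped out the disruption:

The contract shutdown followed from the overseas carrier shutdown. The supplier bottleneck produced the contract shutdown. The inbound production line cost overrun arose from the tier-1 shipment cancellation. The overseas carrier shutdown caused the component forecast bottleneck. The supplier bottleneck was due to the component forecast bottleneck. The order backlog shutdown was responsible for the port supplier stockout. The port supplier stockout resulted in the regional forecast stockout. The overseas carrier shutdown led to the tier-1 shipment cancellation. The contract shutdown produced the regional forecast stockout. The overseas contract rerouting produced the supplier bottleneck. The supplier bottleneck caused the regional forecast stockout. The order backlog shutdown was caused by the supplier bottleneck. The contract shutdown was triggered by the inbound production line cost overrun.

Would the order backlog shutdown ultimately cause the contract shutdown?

The order backlog shutdown leads to the port supplier stockout, the regional forecast stockout; the contract shutdown is not among them.

No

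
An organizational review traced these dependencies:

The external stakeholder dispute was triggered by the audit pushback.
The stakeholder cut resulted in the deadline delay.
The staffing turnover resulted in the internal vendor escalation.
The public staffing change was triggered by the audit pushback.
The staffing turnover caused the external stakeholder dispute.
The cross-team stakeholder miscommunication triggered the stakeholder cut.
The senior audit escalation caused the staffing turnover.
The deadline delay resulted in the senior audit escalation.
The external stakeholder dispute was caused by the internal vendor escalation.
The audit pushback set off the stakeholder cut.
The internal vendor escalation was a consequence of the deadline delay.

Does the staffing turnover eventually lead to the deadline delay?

The staffing turnover leads to the internal vendor escalation, the external stakeholder dispute; the deadline delay is not among them.

No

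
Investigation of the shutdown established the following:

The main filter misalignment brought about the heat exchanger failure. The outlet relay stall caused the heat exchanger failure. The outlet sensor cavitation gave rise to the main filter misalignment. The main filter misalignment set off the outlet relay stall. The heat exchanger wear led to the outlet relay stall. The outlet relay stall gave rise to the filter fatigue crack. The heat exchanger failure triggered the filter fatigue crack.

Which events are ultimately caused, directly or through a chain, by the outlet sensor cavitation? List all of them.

the filter fatigue crack, the heat exchanger failure, the main filter misalignment, the outlet relay stall

Direct effects: the main filter misalignment.
2 steps out: the outlet relay stall, the heat exchanger failure.
3 steps out: the filter fatigue crack.
Not reachable from it: the heat exchanger wear.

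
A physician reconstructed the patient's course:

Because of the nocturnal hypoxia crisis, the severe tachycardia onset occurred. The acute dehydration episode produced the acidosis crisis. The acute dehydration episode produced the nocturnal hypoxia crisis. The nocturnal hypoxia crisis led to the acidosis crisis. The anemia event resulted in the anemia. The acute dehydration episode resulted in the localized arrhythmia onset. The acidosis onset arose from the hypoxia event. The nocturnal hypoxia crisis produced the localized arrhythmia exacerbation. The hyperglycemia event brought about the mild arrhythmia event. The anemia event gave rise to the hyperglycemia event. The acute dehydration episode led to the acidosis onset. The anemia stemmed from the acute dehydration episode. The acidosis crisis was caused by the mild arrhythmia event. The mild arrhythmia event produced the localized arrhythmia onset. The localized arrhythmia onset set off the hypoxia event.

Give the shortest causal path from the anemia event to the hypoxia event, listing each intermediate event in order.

the anemia event → the hyperglycemia event
the hyperglycemia event → the mild arrhythmia event
the mild arrhythmia event → the localized arrhythmia onset
the localized arrhythmia onset → the hypoxia event
Length: 4 steps.

the anemia event → the hyperglycemia event → the mild arrhythmia event → the localized arrhythmia onset → the hypoxia event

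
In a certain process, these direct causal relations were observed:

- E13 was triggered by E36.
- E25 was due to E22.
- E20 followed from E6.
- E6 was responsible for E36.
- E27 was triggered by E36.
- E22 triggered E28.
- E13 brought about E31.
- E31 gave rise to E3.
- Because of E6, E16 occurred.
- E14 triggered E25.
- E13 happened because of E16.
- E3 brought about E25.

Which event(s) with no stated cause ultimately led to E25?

Tracing upstream from E25: E25 ← E14.
A separate upstream branch: E25 ← E22.
A separate upstream branch: E25 ← E3 ← E31 ← E13 ← E36 ← E6.
Each of those chain origins has no stated cause.

E14, E22, E6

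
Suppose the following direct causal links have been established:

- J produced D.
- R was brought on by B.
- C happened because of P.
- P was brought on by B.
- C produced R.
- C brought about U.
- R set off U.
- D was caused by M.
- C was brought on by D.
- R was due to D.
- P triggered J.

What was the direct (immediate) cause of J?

Upstream contributors include B, but only P feeds directly into J.

P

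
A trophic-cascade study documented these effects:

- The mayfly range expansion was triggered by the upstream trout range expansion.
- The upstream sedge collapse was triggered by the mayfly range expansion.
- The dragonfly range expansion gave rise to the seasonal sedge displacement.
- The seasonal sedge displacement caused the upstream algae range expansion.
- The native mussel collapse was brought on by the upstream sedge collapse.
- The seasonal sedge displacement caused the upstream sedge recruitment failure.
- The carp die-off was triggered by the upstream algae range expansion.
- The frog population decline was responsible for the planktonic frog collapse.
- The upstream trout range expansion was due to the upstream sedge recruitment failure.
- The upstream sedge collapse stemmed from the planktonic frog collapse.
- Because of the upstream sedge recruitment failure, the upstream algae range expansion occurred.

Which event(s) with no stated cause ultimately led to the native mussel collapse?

Tracing upstream from the native mussel collapse: the native mussel collapse ← the upstream sedge collapse ← the mayfly range expansion ← the upstream trout range expansion ← the upstream sedge recruitment failure ← the seasonal sedge displacement ← the dragonfly range expansion.
A separate upstream branch: the native mussel collapse ← the upstream sedge collapse ← the planktonic frog collapse ← the frog population decline.
Each of those chain origins has no stated cause.

the dragonfly range expansion, the frog population decline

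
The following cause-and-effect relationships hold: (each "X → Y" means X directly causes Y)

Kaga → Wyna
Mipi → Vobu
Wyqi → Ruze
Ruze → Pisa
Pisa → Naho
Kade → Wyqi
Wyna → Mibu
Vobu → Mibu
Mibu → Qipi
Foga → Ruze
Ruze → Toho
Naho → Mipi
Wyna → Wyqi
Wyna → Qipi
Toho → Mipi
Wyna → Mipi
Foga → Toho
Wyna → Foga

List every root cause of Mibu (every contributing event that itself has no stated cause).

Tracing upstream from Mibu: Mibu ← Wyna ← Kaga.
A separate upstream branch: Mibu ← Vobu ← Mipi ← Toho ← Ruze ← Wyqi ← Kade.
Each of those chain origins has no stated cause.

Kade, Kaga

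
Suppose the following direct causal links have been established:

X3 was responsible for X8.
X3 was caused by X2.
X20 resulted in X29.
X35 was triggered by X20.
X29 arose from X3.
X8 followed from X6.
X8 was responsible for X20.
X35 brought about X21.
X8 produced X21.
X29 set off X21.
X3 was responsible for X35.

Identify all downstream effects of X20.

X21, X29, X35

Direct effects: X35, X29.
2 steps out: X21.
Not reachable from it: X2, X3, X8, X6.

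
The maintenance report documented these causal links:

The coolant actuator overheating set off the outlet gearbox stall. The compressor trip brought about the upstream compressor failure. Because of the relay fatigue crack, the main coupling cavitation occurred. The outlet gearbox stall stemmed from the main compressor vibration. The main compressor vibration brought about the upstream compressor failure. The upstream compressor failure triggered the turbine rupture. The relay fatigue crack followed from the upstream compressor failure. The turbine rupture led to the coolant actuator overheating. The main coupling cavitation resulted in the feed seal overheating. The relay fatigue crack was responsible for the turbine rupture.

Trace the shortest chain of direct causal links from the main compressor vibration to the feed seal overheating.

the main compressor vibration → the upstream compressor failure
the upstream compressor failure → the relay fatigue crack
the relay fatigue crack → the main coupling cavitation
the main coupling cavitation → the feed seal overheating
Length: 4 steps.

the main compressor vibration → the upstream compressor failure → the relay fatigue crack → the main coupling cavitation → the feed seal overheating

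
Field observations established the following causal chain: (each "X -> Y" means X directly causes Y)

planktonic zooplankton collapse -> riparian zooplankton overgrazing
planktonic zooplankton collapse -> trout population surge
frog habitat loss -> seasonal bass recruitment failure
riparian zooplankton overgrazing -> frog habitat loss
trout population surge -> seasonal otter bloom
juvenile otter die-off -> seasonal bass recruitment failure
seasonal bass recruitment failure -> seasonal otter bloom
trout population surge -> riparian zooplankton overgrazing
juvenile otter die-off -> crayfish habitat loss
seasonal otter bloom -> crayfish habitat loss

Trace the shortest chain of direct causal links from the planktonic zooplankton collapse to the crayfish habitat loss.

the planktonic zooplankton collapse → the trout population surge
the trout population surge → the seasonal otter bloom
the seasonal otter bloom → the crayfish habitat loss
Length: 3 steps.

the planktonic zooplankton collapse → the trout population surge → the seasonal otter bloom → the crayfish habitat loss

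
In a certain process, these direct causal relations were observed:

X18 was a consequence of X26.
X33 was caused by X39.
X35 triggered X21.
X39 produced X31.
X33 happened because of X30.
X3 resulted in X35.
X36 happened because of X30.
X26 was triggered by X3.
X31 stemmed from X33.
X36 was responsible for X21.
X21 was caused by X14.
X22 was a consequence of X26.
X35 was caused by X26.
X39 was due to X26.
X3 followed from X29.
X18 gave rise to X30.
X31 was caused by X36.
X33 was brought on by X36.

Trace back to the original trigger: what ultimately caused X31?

Tracing upstream from X31: X31 ← X39 ← X26 ← X3 ← X29.
X29 has no stated cause, so it is the root.

X29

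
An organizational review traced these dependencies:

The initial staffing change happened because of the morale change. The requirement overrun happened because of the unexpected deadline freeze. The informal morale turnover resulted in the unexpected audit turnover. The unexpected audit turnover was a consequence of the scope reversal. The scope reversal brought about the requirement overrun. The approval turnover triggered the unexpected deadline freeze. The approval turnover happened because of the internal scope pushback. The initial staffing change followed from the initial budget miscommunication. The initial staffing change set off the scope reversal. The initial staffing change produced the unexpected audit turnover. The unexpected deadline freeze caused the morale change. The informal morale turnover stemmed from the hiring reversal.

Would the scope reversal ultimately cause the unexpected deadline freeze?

The scope reversal leads to the requirement overrun, the unexpected audit turnover; the unexpected deadline freeze is not among them.

No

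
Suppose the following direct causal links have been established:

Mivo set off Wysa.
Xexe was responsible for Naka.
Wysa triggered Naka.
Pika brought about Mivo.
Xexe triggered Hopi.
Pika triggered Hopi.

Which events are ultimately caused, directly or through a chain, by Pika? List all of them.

Direct effects: Mivo, Hopi.
2 steps out: Wysa.
3 steps out: Naka.
Not reachable from it: Xexe.

Hopi, Mivo, Naka, Wysa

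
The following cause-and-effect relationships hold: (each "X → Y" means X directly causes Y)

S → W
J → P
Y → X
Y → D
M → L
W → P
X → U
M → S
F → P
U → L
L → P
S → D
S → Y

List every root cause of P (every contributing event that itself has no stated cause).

F, J, M

Tracing upstream from P: P ← L ← M.
A separate upstream branch: P ← J.
A separate upstream branch: P ← F.
Each of those chain origins has no stated cause.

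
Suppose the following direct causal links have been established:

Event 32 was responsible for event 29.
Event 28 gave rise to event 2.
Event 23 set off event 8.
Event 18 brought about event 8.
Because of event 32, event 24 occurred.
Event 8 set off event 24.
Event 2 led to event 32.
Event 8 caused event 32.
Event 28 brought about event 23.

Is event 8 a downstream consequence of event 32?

Event 32 leads to event 29, event 24; event 8 is not among them.

No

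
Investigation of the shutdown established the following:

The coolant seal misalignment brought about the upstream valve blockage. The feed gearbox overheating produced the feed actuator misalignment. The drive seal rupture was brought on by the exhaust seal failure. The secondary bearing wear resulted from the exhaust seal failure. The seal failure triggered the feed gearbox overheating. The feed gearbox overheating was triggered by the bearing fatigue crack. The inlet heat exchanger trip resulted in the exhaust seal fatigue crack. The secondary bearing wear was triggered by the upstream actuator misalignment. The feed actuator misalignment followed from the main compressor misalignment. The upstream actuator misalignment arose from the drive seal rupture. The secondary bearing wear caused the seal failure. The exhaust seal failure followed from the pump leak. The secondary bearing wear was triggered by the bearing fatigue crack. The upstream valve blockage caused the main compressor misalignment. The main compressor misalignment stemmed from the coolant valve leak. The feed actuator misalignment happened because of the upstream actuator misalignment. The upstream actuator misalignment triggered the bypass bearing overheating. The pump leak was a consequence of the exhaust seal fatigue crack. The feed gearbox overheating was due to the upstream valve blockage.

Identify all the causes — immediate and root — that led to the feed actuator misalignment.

the bearing fatigue crack, the coolant seal misalignment, the coolant valve leak, the drive seal rupture, the exhaust seal failure, the exhaust seal fatigue crack, the feed gearbox overheating, the inlet heat exchanger trip, the main compressor misalignment, the pump leak, the seal failure, the secondary bearing wear, the upstream actuator misalignment, the upstream valve blockage

Immediate causes of the feed actuator misalignment: the upstream actuator misalignment, the feed gearbox overheating, the main compressor misalignment.
Further upstream: the inlet heat exchanger trip, the exhaust seal fatigue crack, the pump leak, the exhaust seal failure, the coolant seal misalignment, the drive seal rupture, the coolant valve leak, the upstream valve blockage, the bearing fatigue crack, the secondary bearing wear, the seal failure.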